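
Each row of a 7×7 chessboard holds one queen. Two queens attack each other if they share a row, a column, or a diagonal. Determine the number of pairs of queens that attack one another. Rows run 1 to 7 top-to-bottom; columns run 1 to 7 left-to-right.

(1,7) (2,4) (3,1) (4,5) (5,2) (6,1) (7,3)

Same column: (3,1)–(6,1) (column 1).
Same diagonal: (5,2)–(6,1) (|5−6| = |2−1| = 1).
Total attacking pairs: 2.

2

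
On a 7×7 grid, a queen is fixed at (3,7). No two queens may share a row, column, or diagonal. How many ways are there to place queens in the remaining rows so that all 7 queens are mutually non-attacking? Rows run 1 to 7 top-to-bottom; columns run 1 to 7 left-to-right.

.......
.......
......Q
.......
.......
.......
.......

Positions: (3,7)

6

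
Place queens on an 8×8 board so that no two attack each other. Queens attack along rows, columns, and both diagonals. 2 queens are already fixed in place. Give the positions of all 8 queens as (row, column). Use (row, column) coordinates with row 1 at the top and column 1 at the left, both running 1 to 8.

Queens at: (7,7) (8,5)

(1,8) (2,4) (3,1) (4,3) (5,6) (6,2) (7,7) (8,5)

Row 1: attacked by (7,7)→{1,7}; (8,5)→{5}. Safe: 2, 3, 4, 6, 8. Place at column 8.
Row 2: attacked by (1,8)→{7,8}; (7,7)→{2,7}; (8,5)→{5}. Safe: 1, 3, 4, 6. Place at column 4.
Row 3: attacked by (1,8)→{6,8}; (2,4)→{3,4,5}; (7,7)→{3,7}; (8,5)→{5}. Safe: 1, 2. Place at column 1.
Row 4: attacked by (1,8)→{5,8}; (2,4)→{2,4,6}; (3,1)→{1,2}; (7,7)→{4,7}; (8,5)→{1,5}. Safe: 3. Place at column 3.
Row 5: attacked by (1,8)→{4,8}; (2,4)→{1,4,7}; (3,1)→{1,3}; (4,3)→{2,3,4}; (7,7)→{5,7}; (8,5)→{2,5,8}. Safe: 6. Place at column 6.
Row 6: attacked by (1,8)→{3,8}; (2,4)→{4,8}; (3,1)→{1,4}; (4,3)→{1,3,5}; (5,6)→{5,6,7}; (7,7)→{6,7,8}; (8,5)→{3,5,7}. Safe: 2. Place at column 2.
Columns [8, 4, 1, 3, 6, 2, 7, 5], r−c [-7, -2, 2, 1, -1, 4, 0, 3], r+c [9, 6, 4, 7, 11, 8, 14, 13] are all distinct, so no two queens attack.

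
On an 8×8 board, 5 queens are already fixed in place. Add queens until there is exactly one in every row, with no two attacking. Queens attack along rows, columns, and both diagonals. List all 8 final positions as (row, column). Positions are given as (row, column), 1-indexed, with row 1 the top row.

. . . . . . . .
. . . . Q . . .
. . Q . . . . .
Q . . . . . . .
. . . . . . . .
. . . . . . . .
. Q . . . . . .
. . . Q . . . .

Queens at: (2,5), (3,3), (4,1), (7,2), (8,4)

(1,7) (2,5) (3,3) (4,1) (5,6) (6,8) (7,2) (8,4)

Row 1: attacked by (2,5)→{4,5,6}; (3,3)→{1,3,5}; (4,1)→{1,4}; (7,2)→{2,8}; (8,4)→{4}. Safe: 7. Place at column 7.
Row 5: attacked by (1,7)→{3,7}; (2,5)→{2,5,8}; (3,3)→{1,3,5}; (4,1)→{1,2}; (7,2)→{2,4}; (8,4)→{1,4,7}. Safe: 6. Place at column 6.
Row 6: attacked by (1,7)→{2,7}; (2,5)→{1,5}; (3,3)→{3,6}; (4,1)→{1,3}; (5,6)→{5,6,7}; (7,2)→{1,2,3}; (8,4)→{2,4,6}. Safe: 8. Place at column 8.
Columns [7, 5, 3, 1, 6, 8, 2, 4], r−c [-6, -3, 0, 3, -1, -2, 5, 4], r+c [8, 7, 6, 5, 11, 14, 9, 12] are all distinct, so no two queens attack.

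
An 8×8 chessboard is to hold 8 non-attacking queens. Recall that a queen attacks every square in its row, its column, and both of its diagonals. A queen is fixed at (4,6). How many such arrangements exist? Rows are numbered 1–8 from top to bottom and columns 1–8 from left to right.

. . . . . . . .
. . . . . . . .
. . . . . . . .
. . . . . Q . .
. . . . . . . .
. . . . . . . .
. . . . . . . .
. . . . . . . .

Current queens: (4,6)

12

Branch on row 1: col 1 → 2; col 2 → 1; col 4 → 1; col 5 → 6; col 7 → 1; col 8 → 1.
Sum: 2 + 1 + 1 + 6 + 1 + 1 = 12.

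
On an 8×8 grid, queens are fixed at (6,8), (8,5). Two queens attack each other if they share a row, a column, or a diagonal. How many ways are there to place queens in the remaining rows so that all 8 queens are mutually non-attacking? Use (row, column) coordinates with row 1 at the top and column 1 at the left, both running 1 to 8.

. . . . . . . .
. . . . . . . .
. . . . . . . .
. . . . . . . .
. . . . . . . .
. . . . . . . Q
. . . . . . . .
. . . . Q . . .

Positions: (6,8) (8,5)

Branch on row 1: col 1 → 0; col 2 → 1; col 4 → 1; col 6 → 2; col 7 → 0.
Sum: 0 + 1 + 1 + 2 + 0 = 4.

4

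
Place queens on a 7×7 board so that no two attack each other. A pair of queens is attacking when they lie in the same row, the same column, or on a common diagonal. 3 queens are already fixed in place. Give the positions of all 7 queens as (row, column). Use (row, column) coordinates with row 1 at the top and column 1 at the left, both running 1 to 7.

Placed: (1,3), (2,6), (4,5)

(1,3) (2,6) (3,2) (4,5) (5,1) (6,4) (7,7)

Row 3: attacked by (1,3)→{1,3,5}; (2,6)→{5,6,7}; (4,5)→{4,5,6}. Safe: 2. Place at column 2.
Row 5: attacked by (1,3)→{3,7}; (2,6)→{3,6}; (3,2)→{2,4}; (4,5)→{4,5,6}. Safe: 1. Place at column 1.
Row 6: attacked by (1,3)→{3}; (2,6)→{2,6}; (3,2)→{2,5}; (4,5)→{3,5,7}; (5,1)→{1,2}. Safe: 4. Place at column 4.
Row 7: attacked by (1,3)→{3}; (2,6)→{1,6}; (3,2)→{2,6}; (4,5)→{2,5}; (5,1)→{1,3}; (6,4)→{3,4,5}. Safe: 7. Place at column 7.
Columns [3, 6, 2, 5, 1, 4, 7], r−c [-2, -4, 1, -1, 4, 2, 0], r+c [4, 8, 5, 9, 6, 10, 14] are all distinct, so no two queens attack.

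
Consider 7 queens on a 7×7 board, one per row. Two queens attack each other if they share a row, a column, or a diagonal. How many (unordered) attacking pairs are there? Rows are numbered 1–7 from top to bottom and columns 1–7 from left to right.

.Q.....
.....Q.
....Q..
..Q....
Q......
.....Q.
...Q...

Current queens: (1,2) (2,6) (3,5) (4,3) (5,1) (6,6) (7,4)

Same column: (2,6)–(6,6) (column 6).
Same diagonal: (2,6)–(3,5) (|2−3| = |6−5| = 1).
Total attacking pairs: 2.

2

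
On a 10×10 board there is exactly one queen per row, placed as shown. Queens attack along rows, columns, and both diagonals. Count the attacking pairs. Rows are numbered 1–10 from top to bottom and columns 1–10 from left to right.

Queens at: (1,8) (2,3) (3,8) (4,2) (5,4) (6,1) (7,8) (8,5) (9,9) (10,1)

7

Same column: (1,8)–(3,8) (column 8); (1,8)–(7,8) (column 8); (3,8)–(7,8) (column 8); (6,1)–(10,1) (column 1).
Same diagonal: (1,8)–(5,4) (|1−5| = |8−4| = 4); (2,3)–(7,8) (|2−7| = |3−8| = 5); (3,8)–(10,1) (|3−10| = |8−1| = 7).
Total attacking pairs: 7.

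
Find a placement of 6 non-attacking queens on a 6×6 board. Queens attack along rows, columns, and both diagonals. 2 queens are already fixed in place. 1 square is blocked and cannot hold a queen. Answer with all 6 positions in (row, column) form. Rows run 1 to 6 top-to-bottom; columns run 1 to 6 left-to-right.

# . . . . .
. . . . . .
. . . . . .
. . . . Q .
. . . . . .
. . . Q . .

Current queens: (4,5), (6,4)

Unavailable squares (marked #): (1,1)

(1,3) (2,6) (3,2) (4,5) (5,1) (6,4)

Row 1: attacked by (4,5)→{2,5}; (6,4)→{4}. Blocked: 1. Safe: 3, 6. Place at column 3.
Row 2: attacked by (1,3)→{2,3,4}; (4,5)→{3,5}; (6,4)→{4}. Safe: 1, 6. Place at column 6.
Row 3: attacked by (1,3)→{1,3,5}; (2,6)→{5,6}; (4,5)→{4,5,6}; (6,4)→{1,4}. Safe: 2. Place at column 2.
Row 5: attacked by (1,3)→{3}; (2,6)→{3,6}; (3,2)→{2,4}; (4,5)→{4,5,6}; (6,4)→{3,4,5}. Safe: 1. Place at column 1.
Columns [3, 6, 2, 5, 1, 4], r−c [-2, -4, 1, -1, 4, 2], r+c [4, 8, 5, 9, 6, 10] are all distinct, so no two queens attack.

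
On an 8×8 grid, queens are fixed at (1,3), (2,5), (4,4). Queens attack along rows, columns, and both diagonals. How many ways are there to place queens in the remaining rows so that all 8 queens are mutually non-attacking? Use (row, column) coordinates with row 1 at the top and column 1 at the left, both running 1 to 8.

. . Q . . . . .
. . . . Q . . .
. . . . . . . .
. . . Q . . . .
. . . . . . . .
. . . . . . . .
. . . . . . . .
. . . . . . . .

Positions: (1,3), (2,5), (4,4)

1

Branch on row 3: col 2 → 0; col 7 → 0; col 8 → 1.
Sum: 0 + 0 + 1 = 1.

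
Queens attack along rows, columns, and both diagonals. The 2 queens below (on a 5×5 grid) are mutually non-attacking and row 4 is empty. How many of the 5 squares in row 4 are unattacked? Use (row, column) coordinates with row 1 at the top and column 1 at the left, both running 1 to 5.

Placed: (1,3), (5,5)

2

(1,3) attacks row 4 at column 3.
(5,5) attacks row 4 at column 5 and diagonals 4.
Attacked columns: {3, 4, 5}. Safe: {1, 2}.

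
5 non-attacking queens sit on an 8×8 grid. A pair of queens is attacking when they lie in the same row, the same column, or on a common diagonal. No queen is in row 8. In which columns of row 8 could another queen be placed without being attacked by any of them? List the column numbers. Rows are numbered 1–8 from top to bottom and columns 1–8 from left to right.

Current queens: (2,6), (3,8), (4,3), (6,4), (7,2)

columns 5

(2,6) attacks row 8 at column 6.
(3,8) attacks row 8 at column 8 and diagonals 3.
(4,3) attacks row 8 at column 3 and diagonals 7.
(6,4) attacks row 8 at column 4 and diagonals 2, 6.
(7,2) attacks row 8 at column 2 and diagonals 1, 3.
Attacked columns: {1, 2, 3, 4, 6, 7, 8}. Safe: {5}.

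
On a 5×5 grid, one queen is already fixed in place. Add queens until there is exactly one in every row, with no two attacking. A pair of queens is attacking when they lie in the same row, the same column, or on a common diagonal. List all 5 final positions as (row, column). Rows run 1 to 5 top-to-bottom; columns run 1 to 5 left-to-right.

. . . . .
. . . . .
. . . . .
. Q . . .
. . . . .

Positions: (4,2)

(1,3) (2,1) (3,4) (4,2) (5,5)

Row 1: attacked by (4,2)→{2,5}. Safe: 1, 3, 4. Place at column 3.
Row 2: attacked by (1,3)→{2,3,4}; (4,2)→{2,4}. Safe: 1, 5. Place at column 1.
Row 3: attacked by (1,3)→{1,3,5}; (2,1)→{1,2}; (4,2)→{1,2,3}. Safe: 4. Place at column 4.
Row 5: attacked by (1,3)→{3}; (2,1)→{1,4}; (3,4)→{2,4}; (4,2)→{1,2,3}. Safe: 5. Place at column 5.
Columns [3, 1, 4, 2, 5], r−c [-2, 1, -1, 2, 0], r+c [4, 3, 7, 6, 10] are all distinct, so no two queens attack.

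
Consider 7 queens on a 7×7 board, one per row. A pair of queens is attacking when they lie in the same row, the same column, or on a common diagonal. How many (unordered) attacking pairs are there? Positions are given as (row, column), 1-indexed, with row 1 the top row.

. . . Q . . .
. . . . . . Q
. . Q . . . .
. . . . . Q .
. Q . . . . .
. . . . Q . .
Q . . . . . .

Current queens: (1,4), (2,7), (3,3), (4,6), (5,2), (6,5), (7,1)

All columns are distinct and no two queens satisfy |Δrow| = |Δcol|, so no pair attacks.

0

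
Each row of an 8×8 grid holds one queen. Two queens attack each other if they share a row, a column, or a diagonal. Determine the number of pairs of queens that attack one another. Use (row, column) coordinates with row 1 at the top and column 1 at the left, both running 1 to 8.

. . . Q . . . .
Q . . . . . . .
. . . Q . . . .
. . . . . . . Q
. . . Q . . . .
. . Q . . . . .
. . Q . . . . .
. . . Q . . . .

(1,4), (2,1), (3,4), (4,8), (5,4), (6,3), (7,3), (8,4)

11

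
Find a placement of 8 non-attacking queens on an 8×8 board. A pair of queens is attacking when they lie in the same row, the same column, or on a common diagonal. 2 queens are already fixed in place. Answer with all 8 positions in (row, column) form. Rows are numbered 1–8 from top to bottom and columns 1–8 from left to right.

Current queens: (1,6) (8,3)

Row 2: attacked by (1,6)→{5,6,7}; (8,3)→{3}. Safe: 1, 2, 4, 8. Place at column 2.
Row 3: attacked by (1,6)→{4,6,8}; (2,2)→{1,2,3}; (8,3)→{3,8}. Safe: 5, 7. Place at column 7.
Row 4: attacked by (1,6)→{3,6}; (2,2)→{2,4}; (3,7)→{6,7,8}; (8,3)→{3,7}. Safe: 1, 5. Place at column 1.
Row 5: attacked by (1,6)→{2,6}; (2,2)→{2,5}; (3,7)→{5,7}; (4,1)→{1,2}; (8,3)→{3,6}. Safe: 4, 8. Place at column 4.
Row 6: attacked by (1,6)→{1,6}; (2,2)→{2,6}; (3,7)→{4,7}; (4,1)→{1,3}; (5,4)→{3,4,5}; (8,3)→{1,3,5}. Safe: 8. Place at column 8.
Row 7: attacked by (1,6)→{6}; (2,2)→{2,7}; (3,7)→{3,7}; (4,1)→{1,4}; (5,4)→{2,4,6}; (6,8)→{7,8}; (8,3)→{2,3,4}. Safe: 5. Place at column 5.
Columns [6, 2, 7, 1, 4, 8, 5, 3], r−c [-5, 0, -4, 3, 1, -2, 2, 5], r+c [7, 4, 10, 5, 9, 14, 12, 11] are all distinct, so no two queens attack.

(1,6) (2,2) (3,7) (4,1) (5,4) (6,8) (7,5) (8,3)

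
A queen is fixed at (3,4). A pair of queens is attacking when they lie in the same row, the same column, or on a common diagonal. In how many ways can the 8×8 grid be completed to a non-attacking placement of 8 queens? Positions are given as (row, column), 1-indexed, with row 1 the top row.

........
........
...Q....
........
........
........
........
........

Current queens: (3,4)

Branch on row 1: col 1 → 1; col 3 → 3; col 5 → 6; col 7 → 1; col 8 → 1.
Sum: 1 + 3 + 6 + 1 + 1 = 12.

12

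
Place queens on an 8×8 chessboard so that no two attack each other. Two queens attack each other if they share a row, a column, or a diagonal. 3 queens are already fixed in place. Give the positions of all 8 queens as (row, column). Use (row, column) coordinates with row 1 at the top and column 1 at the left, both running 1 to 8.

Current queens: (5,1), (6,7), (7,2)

Row 1: attacked by (5,1)→{1,5}; (6,7)→{2,7}; (7,2)→{2,8}. Safe: 3, 4, 6. Place at column 3.
Row 2: attacked by (1,3)→{2,3,4}; (5,1)→{1,4}; (6,7)→{3,7}; (7,2)→{2,7}. Safe: 5, 6, 8. Place at column 5.
Row 3: attacked by (1,3)→{1,3,5}; (2,5)→{4,5,6}; (5,1)→{1,3}; (6,7)→{4,7}; (7,2)→{2,6}. Safe: 8. Place at column 8.
Row 4: attacked by (1,3)→{3,6}; (2,5)→{3,5,7}; (3,8)→{7,8}; (5,1)→{1,2}; (6,7)→{5,7}; (7,2)→{2,5}. Safe: 4. Place at column 4.
Row 8: attacked by (1,3)→{3}; (2,5)→{5}; (3,8)→{3,8}; (4,4)→{4,8}; (5,1)→{1,4}; (6,7)→{5,7}; (7,2)→{1,2,3}. Safe: 6. Place at column 6.
Columns [3, 5, 8, 4, 1, 7, 2, 6], r−c [-2, -3, -5, 0, 4, -1, 5, 2], r+c [4, 7, 11, 8, 6, 13, 9, 14] are all distinct, so no two queens attack.

(1,3) (2,5) (3,8) (4,4) (5,1) (6,7) (7,2) (8,6)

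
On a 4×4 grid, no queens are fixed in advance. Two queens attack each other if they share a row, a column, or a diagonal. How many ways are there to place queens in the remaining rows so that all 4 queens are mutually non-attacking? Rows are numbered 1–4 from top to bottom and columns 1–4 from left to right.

2

Branch on row 1: col 1 → 0; col 2 → 1; col 3 → 1; col 4 → 0.
Sum: 0 + 1 + 1 + 0 = 2.
(This is the classic 4-queens count.)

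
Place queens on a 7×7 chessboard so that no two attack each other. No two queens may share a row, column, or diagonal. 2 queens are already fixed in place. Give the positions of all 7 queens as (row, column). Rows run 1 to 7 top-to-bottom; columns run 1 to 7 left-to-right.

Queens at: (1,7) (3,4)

Row 2: attacked by (1,7)→{6,7}; (3,4)→{3,4,5}. Safe: 1, 2. Place at column 2.
Row 4: attacked by (1,7)→{4,7}; (2,2)→{2,4}; (3,4)→{3,4,5}. Safe: 1, 6. Place at column 6.
Row 5: attacked by (1,7)→{3,7}; (2,2)→{2,5}; (3,4)→{2,4,6}; (4,6)→{5,6,7}. Safe: 1. Place at column 1.
Row 6: attacked by (1,7)→{2,7}; (2,2)→{2,6}; (3,4)→{1,4,7}; (4,6)→{4,6}; (5,1)→{1,2}. Safe: 3, 5. Place at column 3.
Row 7: attacked by (1,7)→{1,7}; (2,2)→{2,7}; (3,4)→{4}; (4,6)→{3,6}; (5,1)→{1,3}; (6,3)→{2,3,4}. Safe: 5. Place at column 5.
Columns [7, 2, 4, 6, 1, 3, 5], r−c [-6, 0, -1, -2, 4, 3, 2], r+c [8, 4, 7, 10, 6, 9, 12] are all distinct, so no two queens attack.

(1,7) (2,2) (3,4) (4,6) (5,1) (6,3) (7,5)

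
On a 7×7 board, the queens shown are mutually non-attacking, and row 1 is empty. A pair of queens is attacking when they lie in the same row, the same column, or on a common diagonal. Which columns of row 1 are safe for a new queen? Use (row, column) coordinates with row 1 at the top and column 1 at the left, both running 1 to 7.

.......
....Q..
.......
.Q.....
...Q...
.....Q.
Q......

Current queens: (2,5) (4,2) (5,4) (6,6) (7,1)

columns 3

(2,5) attacks row 1 at column 5 and diagonals 4, 6.
(4,2) attacks row 1 at column 2 and diagonals 5.
(5,4) attacks row 1 at column 4.
(6,6) attacks row 1 at column 6 and diagonals 1.
(7,1) attacks row 1 at column 1 and diagonals 7.
Attacked columns: {1, 2, 4, 5, 6, 7}. Safe: {3}.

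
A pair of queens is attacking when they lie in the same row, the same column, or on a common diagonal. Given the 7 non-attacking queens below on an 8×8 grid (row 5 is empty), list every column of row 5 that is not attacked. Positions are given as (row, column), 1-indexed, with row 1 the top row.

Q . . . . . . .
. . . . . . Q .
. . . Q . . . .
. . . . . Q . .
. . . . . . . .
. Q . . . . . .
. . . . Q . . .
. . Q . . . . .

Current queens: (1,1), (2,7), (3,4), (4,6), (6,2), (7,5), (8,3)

(1,1) attacks row 5 at column 1 and diagonals 5.
(2,7) attacks row 5 at column 7 and diagonals 4.
(3,4) attacks row 5 at column 4 and diagonals 2, 6.
(4,6) attacks row 5 at column 6 and diagonals 5, 7.
(6,2) attacks row 5 at column 2 and diagonals 1, 3.
(7,5) attacks row 5 at column 5 and diagonals 3, 7.
(8,3) attacks row 5 at column 3 and diagonals 6.
Attacked columns: {1, 2, 3, 4, 5, 6, 7}. Safe: {8}.

columns 8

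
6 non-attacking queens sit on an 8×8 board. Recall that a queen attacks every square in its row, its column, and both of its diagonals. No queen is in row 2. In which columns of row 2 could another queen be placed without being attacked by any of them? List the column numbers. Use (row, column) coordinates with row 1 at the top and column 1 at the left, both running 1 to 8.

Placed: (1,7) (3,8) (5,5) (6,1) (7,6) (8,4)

columns 3

(1,7) attacks row 2 at column 7 and diagonals 6, 8.
(3,8) attacks row 2 at column 8 and diagonals 7.
(5,5) attacks row 2 at column 5 and diagonals 2, 8.
(6,1) attacks row 2 at column 1 and diagonals 5.
(7,6) attacks row 2 at column 6 and diagonals 1.
(8,4) attacks row 2 at column 4.
Attacked columns: {1, 2, 4, 5, 6, 7, 8}. Safe: {3}.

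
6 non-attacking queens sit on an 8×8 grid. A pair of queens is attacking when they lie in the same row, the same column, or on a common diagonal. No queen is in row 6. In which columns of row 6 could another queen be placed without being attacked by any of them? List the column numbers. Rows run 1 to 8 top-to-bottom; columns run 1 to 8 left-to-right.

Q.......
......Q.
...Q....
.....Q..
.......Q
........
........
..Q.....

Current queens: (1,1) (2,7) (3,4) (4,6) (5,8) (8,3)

columns 2

(1,1) attacks row 6 at column 1 and diagonals 6.
(2,7) attacks row 6 at column 7 and diagonals 3.
(3,4) attacks row 6 at column 4 and diagonals 1, 7.
(4,6) attacks row 6 at column 6 and diagonals 4, 8.
(5,8) attacks row 6 at column 8 and diagonals 7.
(8,3) attacks row 6 at column 3 and diagonals 1, 5.
Attacked columns: {1, 3, 4, 5, 6, 7, 8}. Safe: {2}.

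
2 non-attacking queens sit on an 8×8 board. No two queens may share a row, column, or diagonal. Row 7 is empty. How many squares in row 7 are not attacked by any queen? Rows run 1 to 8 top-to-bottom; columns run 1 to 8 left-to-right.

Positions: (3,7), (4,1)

4

(3,7) attacks row 7 at column 7 and diagonals 3.
(4,1) attacks row 7 at column 1 and diagonals 4.
Attacked columns: {1, 3, 4, 7}. Safe: {2, 5, 6, 8}.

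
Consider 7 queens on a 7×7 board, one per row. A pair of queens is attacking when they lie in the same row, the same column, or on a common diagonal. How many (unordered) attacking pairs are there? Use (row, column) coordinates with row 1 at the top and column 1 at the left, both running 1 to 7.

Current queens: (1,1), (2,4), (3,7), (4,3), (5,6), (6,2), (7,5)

All columns are distinct and no two queens satisfy |Δrow| = |Δcol|, so no pair attacks.

0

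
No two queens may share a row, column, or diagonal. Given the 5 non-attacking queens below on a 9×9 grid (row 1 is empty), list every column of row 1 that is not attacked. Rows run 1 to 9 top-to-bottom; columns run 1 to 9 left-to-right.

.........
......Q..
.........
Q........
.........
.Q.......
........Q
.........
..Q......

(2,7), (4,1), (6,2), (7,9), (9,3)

columns 5

(2,7) attacks row 1 at column 7 and diagonals 6, 8.
(4,1) attacks row 1 at column 1 and diagonals 4.
(6,2) attacks row 1 at column 2 and diagonals 7.
(7,9) attacks row 1 at column 9 and diagonals 3.
(9,3) attacks row 1 at column 3.
Attacked columns: {1, 2, 3, 4, 6, 7, 8, 9}. Safe: {5}.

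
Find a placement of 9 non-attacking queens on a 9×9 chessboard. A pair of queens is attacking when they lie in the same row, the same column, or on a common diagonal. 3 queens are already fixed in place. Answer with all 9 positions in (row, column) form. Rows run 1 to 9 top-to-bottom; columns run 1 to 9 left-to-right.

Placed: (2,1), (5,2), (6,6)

(1,4) (2,1) (3,7) (4,9) (5,2) (6,6) (7,8) (8,3) (9,5)

Row 1: attacked by (2,1)→{1,2}; (5,2)→{2,6}; (6,6)→{1,6}. Safe: 3, 4, 5, 7, 8, 9. Place at column 4.
Row 3: attacked by (1,4)→{2,4,6}; (2,1)→{1,2}; (5,2)→{2,4}; (6,6)→{3,6,9}. Safe: 5, 7, 8. Place at column 7.
Row 4: attacked by (1,4)→{1,4,7}; (2,1)→{1,3}; (3,7)→{6,7,8}; (5,2)→{1,2,3}; (6,6)→{4,6,8}. Safe: 5, 9. Place at column 9.
Row 7: attacked by (1,4)→{4}; (2,1)→{1,6}; (3,7)→{3,7}; (4,9)→{6,9}; (5,2)→{2,4}; (6,6)→{5,6,7}. Safe: 8. Place at column 8.
Row 8: attacked by (1,4)→{4}; (2,1)→{1,7}; (3,7)→{2,7}; (4,9)→{5,9}; (5,2)→{2,5}; (6,6)→{4,6,8}; (7,8)→{7,8,9}. Safe: 3. Place at column 3.
Row 9: attacked by (1,4)→{4}; (2,1)→{1,8}; (3,7)→{1,7}; (4,9)→{4,9}; (5,2)→{2,6}; (6,6)→{3,6,9}; (7,8)→{6,8}; (8,3)→{2,3,4}. Safe: 5. Place at column 5.
Columns [4, 1, 7, 9, 2, 6, 8, 3, 5], r−c [-3, 1, -4, -5, 3, 0, -1, 5, 4], r+c [5, 3, 10, 13, 7, 12, 15, 11, 14] are all distinct, so no two queens attack.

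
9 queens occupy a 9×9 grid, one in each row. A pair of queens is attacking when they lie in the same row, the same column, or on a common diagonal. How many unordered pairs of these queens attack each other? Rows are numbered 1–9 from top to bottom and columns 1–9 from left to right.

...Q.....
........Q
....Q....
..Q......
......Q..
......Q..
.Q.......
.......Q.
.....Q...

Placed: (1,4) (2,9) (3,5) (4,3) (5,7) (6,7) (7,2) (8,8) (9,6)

Same column: (5,7)–(6,7) (column 7).
Same diagonal: (3,5)–(5,7) (|3−5| = |5−7| = 2).
Total attacking pairs: 2.

2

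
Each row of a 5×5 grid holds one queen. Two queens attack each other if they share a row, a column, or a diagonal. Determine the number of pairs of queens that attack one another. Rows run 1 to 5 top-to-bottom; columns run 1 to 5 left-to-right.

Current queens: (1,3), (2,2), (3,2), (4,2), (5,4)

5

Same column: (2,2)–(3,2) (column 2); (2,2)–(4,2) (column 2); (3,2)–(4,2) (column 2).
Same diagonal: (1,3)–(2,2) (|1−2| = |3−2| = 1); (3,2)–(5,4) (|3−5| = |2−4| = 2).
Total attacking pairs: 5.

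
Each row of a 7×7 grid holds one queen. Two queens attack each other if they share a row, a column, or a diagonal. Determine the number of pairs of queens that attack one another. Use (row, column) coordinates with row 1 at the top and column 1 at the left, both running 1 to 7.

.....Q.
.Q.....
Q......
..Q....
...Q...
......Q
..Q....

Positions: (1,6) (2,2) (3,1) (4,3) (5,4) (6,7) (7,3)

4

Same column: (4,3)–(7,3) (column 3).
Same diagonal: (1,6)–(4,3) (|1−4| = |6−3| = 3); (2,2)–(3,1) (|2−3| = |2−1| = 1); (4,3)–(5,4) (|4−5| = |3−4| = 1).
Total attacking pairs: 4.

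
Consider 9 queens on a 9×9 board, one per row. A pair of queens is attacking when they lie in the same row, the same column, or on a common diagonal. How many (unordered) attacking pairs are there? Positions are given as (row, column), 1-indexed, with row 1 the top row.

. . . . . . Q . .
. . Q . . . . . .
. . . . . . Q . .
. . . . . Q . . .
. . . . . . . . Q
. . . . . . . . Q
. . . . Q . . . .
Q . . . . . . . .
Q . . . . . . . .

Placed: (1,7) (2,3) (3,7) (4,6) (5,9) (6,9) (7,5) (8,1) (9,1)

7

Same column: (1,7)–(3,7) (column 7); (5,9)–(6,9) (column 9); (8,1)–(9,1) (column 1).
Same diagonal: (3,7)–(4,6) (|3−4| = |7−6| = 1); (3,7)–(5,9) (|3−5| = |7−9| = 2); (3,7)–(9,1) (|3−9| = |7−1| = 6); (4,6)–(9,1) (|4−9| = |6−1| = 5).
Total attacking pairs: 7.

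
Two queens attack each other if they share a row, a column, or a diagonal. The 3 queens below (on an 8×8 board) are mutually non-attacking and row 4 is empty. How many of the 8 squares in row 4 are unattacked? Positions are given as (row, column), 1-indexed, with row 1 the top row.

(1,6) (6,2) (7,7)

3

(1,6) attacks row 4 at column 6 and diagonals 3.
(6,2) attacks row 4 at column 2 and diagonals 4.
(7,7) attacks row 4 at column 7 and diagonals 4.
Attacked columns: {2, 3, 4, 6, 7}. Safe: {1, 5, 8}.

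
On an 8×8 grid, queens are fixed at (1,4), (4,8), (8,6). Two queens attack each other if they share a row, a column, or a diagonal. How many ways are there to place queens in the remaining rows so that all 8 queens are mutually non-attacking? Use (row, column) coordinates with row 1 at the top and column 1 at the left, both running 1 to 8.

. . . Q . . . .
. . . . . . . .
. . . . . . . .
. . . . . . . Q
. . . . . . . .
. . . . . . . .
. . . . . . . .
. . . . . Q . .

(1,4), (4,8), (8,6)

2

Branch on row 2: col 1 → 1; col 2 → 0; col 7 → 1.
Sum: 1 + 0 + 1 = 2.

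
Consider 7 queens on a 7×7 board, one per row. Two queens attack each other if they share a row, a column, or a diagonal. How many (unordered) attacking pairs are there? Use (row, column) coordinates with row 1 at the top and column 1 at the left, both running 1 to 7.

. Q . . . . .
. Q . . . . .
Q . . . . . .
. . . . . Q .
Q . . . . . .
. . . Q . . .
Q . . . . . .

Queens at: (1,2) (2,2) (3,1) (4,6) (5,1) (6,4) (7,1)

7

Same column: (1,2)–(2,2) (column 2); (3,1)–(5,1) (column 1); (3,1)–(7,1) (column 1); (5,1)–(7,1) (column 1).
Same diagonal: (2,2)–(3,1) (|2−3| = |2−1| = 1); (3,1)–(6,4) (|3−6| = |1−4| = 3); (4,6)–(6,4) (|4−6| = |6−4| = 2).
Total attacking pairs: 7.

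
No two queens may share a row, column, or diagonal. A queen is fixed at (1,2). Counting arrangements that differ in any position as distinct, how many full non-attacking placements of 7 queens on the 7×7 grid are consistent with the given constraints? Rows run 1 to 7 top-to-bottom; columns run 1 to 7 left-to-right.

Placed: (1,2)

7

Branch on row 2: col 4 → 2; col 5 → 3; col 6 → 1; col 7 → 1.
Sum: 2 + 3 + 1 + 1 = 7.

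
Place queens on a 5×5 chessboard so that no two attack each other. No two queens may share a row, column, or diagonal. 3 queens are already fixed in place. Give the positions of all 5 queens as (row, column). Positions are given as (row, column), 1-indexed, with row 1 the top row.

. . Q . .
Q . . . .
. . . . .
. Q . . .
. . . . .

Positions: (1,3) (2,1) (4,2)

(1,3) (2,1) (3,4) (4,2) (5,5)

Row 3: attacked by (1,3)→{1,3,5}; (2,1)→{1,2}; (4,2)→{1,2,3}. Safe: 4. Place at column 4.
Row 5: attacked by (1,3)→{3}; (2,1)→{1,4}; (3,4)→{2,4}; (4,2)→{1,2,3}. Safe: 5. Place at column 5.
Columns [3, 1, 4, 2, 5], r−c [-2, 1, -1, 2, 0], r+c [4, 3, 7, 6, 10] are all distinct, so no two queens attack.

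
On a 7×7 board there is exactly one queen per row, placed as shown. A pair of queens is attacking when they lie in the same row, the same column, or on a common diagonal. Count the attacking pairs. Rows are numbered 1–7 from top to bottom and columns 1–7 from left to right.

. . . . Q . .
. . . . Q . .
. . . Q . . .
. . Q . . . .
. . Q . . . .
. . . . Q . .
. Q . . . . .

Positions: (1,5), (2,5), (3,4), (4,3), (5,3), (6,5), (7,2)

8

Same column: (1,5)–(2,5) (column 5); (1,5)–(6,5) (column 5); (2,5)–(6,5) (column 5); (4,3)–(5,3) (column 3).
Same diagonal: (2,5)–(3,4) (|2−3| = |5−4| = 1); (2,5)–(4,3) (|2−4| = |5−3| = 2); (3,4)–(4,3) (|3−4| = |4−3| = 1); (4,3)–(6,5) (|4−6| = |3−5| = 2).
Total attacking pairs: 8.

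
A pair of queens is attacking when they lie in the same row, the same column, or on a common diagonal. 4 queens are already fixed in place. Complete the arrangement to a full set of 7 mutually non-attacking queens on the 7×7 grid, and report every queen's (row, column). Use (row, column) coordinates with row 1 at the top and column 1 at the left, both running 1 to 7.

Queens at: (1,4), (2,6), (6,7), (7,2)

(1,4) (2,6) (3,1) (4,3) (5,5) (6,7) (7,2)

Row 3: attacked by (1,4)→{2,4,6}; (2,6)→{5,6,7}; (6,7)→{4,7}; (7,2)→{2,6}. Safe: 1, 3. Place at column 1.
Row 4: attacked by (1,4)→{1,4,7}; (2,6)→{4,6}; (3,1)→{1,2}; (6,7)→{5,7}; (7,2)→{2,5}. Safe: 3. Place at column 3.
Row 5: attacked by (1,4)→{4}; (2,6)→{3,6}; (3,1)→{1,3}; (4,3)→{2,3,4}; (6,7)→{6,7}; (7,2)→{2,4}. Safe: 5. Place at column 5.
Columns [4, 6, 1, 3, 5, 7, 2], r−c [-3, -4, 2, 1, 0, -1, 5], r+c [5, 8, 4, 7, 10, 13, 9] are all distinct, so no two queens attack.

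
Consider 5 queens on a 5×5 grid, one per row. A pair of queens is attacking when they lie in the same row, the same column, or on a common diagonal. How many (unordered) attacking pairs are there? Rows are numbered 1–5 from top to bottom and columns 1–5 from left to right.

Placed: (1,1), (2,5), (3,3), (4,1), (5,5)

Same column: (1,1)–(4,1) (column 1); (2,5)–(5,5) (column 5).
Same diagonal: (1,1)–(3,3) (|1−3| = |1−3| = 2); (1,1)–(5,5) (|1−5| = |1−5| = 4); (3,3)–(5,5) (|3−5| = |3−5| = 2).
Total attacking pairs: 5.

5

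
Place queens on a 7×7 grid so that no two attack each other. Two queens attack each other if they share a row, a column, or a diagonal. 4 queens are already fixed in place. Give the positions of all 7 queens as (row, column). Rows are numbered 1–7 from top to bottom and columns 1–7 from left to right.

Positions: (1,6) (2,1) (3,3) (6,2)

(1,6) (2,1) (3,3) (4,5) (5,7) (6,2) (7,4)

Row 4: attacked by (1,6)→{3,6}; (2,1)→{1,3}; (3,3)→{2,3,4}; (6,2)→{2,4}. Safe: 5, 7. Place at column 5.
Row 5: attacked by (1,6)→{2,6}; (2,1)→{1,4}; (3,3)→{1,3,5}; (4,5)→{4,5,6}; (6,2)→{1,2,3}. Safe: 7. Place at column 7.
Row 7: attacked by (1,6)→{6}; (2,1)→{1,6}; (3,3)→{3,7}; (4,5)→{2,5}; (5,7)→{5,7}; (6,2)→{1,2,3}. Safe: 4. Place at column 4.
Columns [6, 1, 3, 5, 7, 2, 4], r−c [-5, 1, 0, -1, -2, 4, 3], r+c [7, 3, 6, 9, 12, 8, 11] are all distinct, so no two queens attack.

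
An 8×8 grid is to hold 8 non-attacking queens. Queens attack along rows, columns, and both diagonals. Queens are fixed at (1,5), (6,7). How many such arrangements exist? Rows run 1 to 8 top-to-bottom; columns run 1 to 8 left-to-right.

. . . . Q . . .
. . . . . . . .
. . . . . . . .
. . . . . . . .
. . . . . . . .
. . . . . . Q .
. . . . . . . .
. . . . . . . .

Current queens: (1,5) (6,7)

Branch on row 2: col 1 → 2; col 2 → 1; col 8 → 0.
Sum: 2 + 1 + 0 = 3.

3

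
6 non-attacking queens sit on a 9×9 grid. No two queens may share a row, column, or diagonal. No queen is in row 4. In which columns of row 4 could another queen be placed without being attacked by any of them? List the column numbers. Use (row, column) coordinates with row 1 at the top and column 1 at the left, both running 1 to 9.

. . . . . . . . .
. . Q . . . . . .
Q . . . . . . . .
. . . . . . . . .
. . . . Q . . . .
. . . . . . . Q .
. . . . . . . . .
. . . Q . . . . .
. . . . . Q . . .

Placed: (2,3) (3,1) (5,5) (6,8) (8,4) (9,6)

columns 7, 9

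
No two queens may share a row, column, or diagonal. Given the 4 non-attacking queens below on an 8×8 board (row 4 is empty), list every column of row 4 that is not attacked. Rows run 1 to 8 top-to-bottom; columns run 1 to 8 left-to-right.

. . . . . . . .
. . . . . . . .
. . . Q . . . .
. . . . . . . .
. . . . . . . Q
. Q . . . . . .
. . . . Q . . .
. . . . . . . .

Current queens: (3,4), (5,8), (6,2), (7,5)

(3,4) attacks row 4 at column 4 and diagonals 3, 5.
(5,8) attacks row 4 at column 8 and diagonals 7.
(6,2) attacks row 4 at column 2 and diagonals 4.
(7,5) attacks row 4 at column 5 and diagonals 2, 8.
Attacked columns: {2, 3, 4, 5, 7, 8}. Safe: {1, 6}.

columns 1, 6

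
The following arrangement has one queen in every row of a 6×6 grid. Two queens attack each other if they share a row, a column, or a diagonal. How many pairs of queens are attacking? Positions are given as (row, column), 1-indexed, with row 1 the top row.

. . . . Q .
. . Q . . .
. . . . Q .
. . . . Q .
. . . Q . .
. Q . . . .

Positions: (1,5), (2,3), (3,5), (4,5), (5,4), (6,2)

Same column: (1,5)–(3,5) (column 5); (1,5)–(4,5) (column 5); (3,5)–(4,5) (column 5).
Same diagonal: (2,3)–(4,5) (|2−4| = |3−5| = 2); (3,5)–(6,2) (|3−6| = |5−2| = 3); (4,5)–(5,4) (|4−5| = |5−4| = 1).
Total attacking pairs: 6.

6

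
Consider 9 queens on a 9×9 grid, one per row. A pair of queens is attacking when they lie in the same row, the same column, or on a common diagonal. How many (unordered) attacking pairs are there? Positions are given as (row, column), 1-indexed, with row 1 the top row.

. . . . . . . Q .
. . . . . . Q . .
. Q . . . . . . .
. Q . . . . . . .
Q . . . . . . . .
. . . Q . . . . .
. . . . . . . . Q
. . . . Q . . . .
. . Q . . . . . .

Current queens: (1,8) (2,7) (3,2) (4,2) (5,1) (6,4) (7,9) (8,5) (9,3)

Same column: (3,2)–(4,2) (column 2).
Same diagonal: (1,8)–(2,7) (|1−2| = |8−7| = 1); (4,2)–(5,1) (|4−5| = |2−1| = 1); (4,2)–(6,4) (|4−6| = |2−4| = 2).
Total attacking pairs: 4.

4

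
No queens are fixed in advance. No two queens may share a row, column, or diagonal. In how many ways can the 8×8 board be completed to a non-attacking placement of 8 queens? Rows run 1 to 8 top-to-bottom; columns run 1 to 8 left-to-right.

92

Branch on row 1: col 1 → 4; col 2 → 8; col 3 → 16; col 4 → 18; col 5 → 18; col 6 → 16; col 7 → 8; col 8 → 4.
Sum: 4 + 8 + 16 + 18 + 18 + 16 + 8 + 4 = 92.
(This is the classic 8-queens count.)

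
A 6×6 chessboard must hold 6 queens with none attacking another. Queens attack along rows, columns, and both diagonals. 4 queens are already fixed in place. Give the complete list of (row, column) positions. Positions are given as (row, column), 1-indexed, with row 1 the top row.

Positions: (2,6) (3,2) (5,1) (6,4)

Row 1: attacked by (2,6)→{5,6}; (3,2)→{2,4}; (5,1)→{1,5}; (6,4)→{4}. Safe: 3. Place at column 3.
Row 4: attacked by (1,3)→{3,6}; (2,6)→{4,6}; (3,2)→{1,2,3}; (5,1)→{1,2}; (6,4)→{2,4,6}. Safe: 5. Place at column 5.
Columns [3, 6, 2, 5, 1, 4], r−c [-2, -4, 1, -1, 4, 2], r+c [4, 8, 5, 9, 6, 10] are all distinct, so no two queens attack.

(1,3) (2,6) (3,2) (4,5) (5,1) (6,4)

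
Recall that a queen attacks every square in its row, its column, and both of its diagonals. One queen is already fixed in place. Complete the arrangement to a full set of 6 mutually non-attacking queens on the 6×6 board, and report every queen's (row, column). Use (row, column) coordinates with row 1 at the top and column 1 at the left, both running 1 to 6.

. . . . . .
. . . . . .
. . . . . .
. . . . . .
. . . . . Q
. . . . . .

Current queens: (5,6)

(1,4) (2,1) (3,5) (4,2) (5,6) (6,3)

Row 1: attacked by (5,6)→{2,6}. Safe: 1, 3, 4, 5. Place at column 4.
Row 2: attacked by (1,4)→{3,4,5}; (5,6)→{3,6}. Safe: 1, 2. Place at column 1.
Row 3: attacked by (1,4)→{2,4,6}; (2,1)→{1,2}; (5,6)→{4,6}. Safe: 3, 5. Place at column 5.
Row 4: attacked by (1,4)→{1,4}; (2,1)→{1,3}; (3,5)→{4,5,6}; (5,6)→{5,6}. Safe: 2. Place at column 2.
Row 6: attacked by (1,4)→{4}; (2,1)→{1,5}; (3,5)→{2,5}; (4,2)→{2,4}; (5,6)→{5,6}. Safe: 3. Place at column 3.
Columns [4, 1, 5, 2, 6, 3], r−c [-3, 1, -2, 2, -1, 3], r+c [5, 3, 8, 6, 11, 9] are all distinct, so no two queens attack.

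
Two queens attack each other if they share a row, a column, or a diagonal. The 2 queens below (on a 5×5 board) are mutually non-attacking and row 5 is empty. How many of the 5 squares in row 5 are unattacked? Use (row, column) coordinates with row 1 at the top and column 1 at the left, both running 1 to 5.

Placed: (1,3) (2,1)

2

(1,3) attacks row 5 at column 3.
(2,1) attacks row 5 at column 1 and diagonals 4.
Attacked columns: {1, 3, 4}. Safe: {2, 5}.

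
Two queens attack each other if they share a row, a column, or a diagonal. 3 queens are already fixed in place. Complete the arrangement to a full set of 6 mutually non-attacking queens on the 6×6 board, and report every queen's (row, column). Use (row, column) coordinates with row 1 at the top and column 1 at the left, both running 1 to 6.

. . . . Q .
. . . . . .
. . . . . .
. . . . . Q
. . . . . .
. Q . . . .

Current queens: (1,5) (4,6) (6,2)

Row 2: attacked by (1,5)→{4,5,6}; (4,6)→{4,6}; (6,2)→{2,6}. Safe: 1, 3. Place at column 3.
Row 3: attacked by (1,5)→{3,5}; (2,3)→{2,3,4}; (4,6)→{5,6}; (6,2)→{2,5}. Safe: 1. Place at column 1.
Row 5: attacked by (1,5)→{1,5}; (2,3)→{3,6}; (3,1)→{1,3}; (4,6)→{5,6}; (6,2)→{1,2,3}. Safe: 4. Place at column 4.
Columns [5, 3, 1, 6, 4, 2], r−c [-4, -1, 2, -2, 1, 4], r+c [6, 5, 4, 10, 9, 8] are all distinct, so no two queens attack.

(1,5) (2,3) (3,1) (4,6) (5,4) (6,2)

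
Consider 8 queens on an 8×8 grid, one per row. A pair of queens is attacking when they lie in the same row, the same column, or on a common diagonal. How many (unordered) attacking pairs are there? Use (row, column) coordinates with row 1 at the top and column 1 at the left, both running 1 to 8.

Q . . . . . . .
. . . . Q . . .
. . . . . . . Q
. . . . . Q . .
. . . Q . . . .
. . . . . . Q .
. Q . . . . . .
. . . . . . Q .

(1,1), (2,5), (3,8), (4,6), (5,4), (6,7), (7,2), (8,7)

Same column: (6,7)–(8,7) (column 7).
Same diagonal: (5,4)–(7,2) (|5−7| = |4−2| = 2); (5,4)–(8,7) (|5−8| = |4−7| = 3).
Total attacking pairs: 3.

3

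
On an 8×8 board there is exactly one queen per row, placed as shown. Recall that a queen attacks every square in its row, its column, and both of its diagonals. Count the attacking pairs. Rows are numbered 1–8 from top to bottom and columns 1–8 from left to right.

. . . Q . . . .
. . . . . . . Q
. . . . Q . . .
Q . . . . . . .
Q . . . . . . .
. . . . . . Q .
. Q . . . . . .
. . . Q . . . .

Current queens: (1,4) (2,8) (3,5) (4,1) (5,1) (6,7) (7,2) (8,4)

Same column: (1,4)–(8,4) (column 4); (4,1)–(5,1) (column 1).
Same diagonal: (1,4)–(4,1) (|1−4| = |4−1| = 3); (5,1)–(8,4) (|5−8| = |1−4| = 3).
Total attacking pairs: 4.

4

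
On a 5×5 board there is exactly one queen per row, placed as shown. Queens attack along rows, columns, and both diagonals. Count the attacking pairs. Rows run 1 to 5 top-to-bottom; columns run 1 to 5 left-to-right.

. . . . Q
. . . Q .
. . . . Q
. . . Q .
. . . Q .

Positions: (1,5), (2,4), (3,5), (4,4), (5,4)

7

Same column: (1,5)–(3,5) (column 5); (2,4)–(4,4) (column 4); (2,4)–(5,4) (column 4); (4,4)–(5,4) (column 4).
Same diagonal: (1,5)–(2,4) (|1−2| = |5−4| = 1); (2,4)–(3,5) (|2−3| = |4−5| = 1); (3,5)–(4,4) (|3−4| = |5−4| = 1).
Total attacking pairs: 7.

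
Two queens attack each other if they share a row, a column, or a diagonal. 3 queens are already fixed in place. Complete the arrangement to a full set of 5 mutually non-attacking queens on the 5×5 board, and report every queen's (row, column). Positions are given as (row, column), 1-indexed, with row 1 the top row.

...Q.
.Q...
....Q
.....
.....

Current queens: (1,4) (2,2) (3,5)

(1,4) (2,2) (3,5) (4,3) (5,1)

Row 4: attacked by (1,4)→{1,4}; (2,2)→{2,4}; (3,5)→{4,5}. Safe: 3. Place at column 3.
Row 5: attacked by (1,4)→{4}; (2,2)→{2,5}; (3,5)→{3,5}; (4,3)→{2,3,4}. Safe: 1. Place at column 1.
Columns [4, 2, 5, 3, 1], r−c [-3, 0, -2, 1, 4], r+c [5, 4, 8, 7, 6] are all distinct, so no two queens attack.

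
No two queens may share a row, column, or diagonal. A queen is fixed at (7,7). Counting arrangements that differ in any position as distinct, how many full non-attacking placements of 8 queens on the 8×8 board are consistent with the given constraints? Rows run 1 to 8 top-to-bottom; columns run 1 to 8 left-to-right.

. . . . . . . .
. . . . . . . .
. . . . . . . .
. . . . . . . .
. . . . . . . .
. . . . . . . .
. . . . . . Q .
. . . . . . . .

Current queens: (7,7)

Branch on row 1: col 2 → 3; col 3 → 5; col 4 → 2; col 5 → 1; col 6 → 3; col 8 → 2.
Sum: 3 + 5 + 2 + 1 + 3 + 2 = 16.

16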